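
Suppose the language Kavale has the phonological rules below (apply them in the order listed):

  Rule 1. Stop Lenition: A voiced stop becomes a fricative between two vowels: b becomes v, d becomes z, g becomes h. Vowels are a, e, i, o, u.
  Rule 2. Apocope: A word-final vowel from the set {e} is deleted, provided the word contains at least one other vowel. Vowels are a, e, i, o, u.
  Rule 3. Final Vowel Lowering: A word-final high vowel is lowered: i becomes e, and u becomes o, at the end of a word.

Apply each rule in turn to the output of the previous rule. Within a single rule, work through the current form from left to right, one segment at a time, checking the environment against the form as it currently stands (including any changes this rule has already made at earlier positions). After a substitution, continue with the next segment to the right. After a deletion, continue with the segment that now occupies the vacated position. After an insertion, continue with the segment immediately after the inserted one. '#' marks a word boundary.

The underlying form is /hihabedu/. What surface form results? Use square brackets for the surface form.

Rule 1 Stop Lenition: [hihabedu] → [hihavezu]
Rule 2 Apocope: no change — [hihavezu]
Rule 3 Final Vowel Lowering: [hihavezu] → [hihavezo]

[hihavezo]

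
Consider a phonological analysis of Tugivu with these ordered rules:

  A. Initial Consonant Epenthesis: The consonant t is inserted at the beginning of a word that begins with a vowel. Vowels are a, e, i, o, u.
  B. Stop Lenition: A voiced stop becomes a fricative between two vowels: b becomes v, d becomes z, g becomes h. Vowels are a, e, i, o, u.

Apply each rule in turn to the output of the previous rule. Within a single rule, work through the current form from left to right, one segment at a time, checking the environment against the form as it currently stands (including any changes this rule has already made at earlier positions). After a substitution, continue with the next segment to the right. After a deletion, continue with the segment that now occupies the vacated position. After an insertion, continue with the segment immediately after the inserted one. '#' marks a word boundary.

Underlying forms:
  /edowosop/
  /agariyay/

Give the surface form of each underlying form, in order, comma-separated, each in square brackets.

/edowosop/:
  A Initial Consonant Epenthesis: [edowosop] → [tedowosop]
  B Stop Lenition: [tedowosop] → [tezowosop]
/agariyay/:
  A Initial Consonant Epenthesis: [agariyay] → [tagariyay]
  B Stop Lenition: [tagariyay] → [tahariyay]

[tezowosop], [tahariyay]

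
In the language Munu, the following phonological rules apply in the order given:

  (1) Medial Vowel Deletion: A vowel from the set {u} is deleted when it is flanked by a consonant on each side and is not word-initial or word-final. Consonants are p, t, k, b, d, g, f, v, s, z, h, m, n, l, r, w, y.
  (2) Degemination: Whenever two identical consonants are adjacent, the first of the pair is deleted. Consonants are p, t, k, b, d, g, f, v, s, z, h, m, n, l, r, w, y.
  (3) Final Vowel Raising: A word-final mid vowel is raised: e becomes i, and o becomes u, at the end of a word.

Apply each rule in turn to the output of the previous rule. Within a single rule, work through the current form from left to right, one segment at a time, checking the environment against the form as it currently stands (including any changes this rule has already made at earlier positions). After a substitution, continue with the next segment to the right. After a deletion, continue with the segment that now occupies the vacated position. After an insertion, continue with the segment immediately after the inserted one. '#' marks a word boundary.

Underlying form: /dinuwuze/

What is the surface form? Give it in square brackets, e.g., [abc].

[dinwzi]

(1) Medial Vowel Deletion: [dinuwuze] → [dinwze]
(2) Degemination: no change — [dinwze]
(3) Final Vowel Raising: [dinwze] → [dinwzi]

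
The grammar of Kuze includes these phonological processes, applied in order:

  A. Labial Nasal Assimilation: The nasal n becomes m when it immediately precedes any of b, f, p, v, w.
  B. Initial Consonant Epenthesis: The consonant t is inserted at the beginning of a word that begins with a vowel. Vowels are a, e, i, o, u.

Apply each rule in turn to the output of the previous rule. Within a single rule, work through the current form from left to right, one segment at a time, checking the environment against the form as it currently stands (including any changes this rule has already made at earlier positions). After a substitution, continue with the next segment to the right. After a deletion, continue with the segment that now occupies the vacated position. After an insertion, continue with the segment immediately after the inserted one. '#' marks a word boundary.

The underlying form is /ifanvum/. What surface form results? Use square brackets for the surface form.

[tifamvum]

A Labial Nasal Assimilation: [ifanvum] → [ifamvum]
B Initial Consonant Epenthesis: [ifamvum] → [tifamvum]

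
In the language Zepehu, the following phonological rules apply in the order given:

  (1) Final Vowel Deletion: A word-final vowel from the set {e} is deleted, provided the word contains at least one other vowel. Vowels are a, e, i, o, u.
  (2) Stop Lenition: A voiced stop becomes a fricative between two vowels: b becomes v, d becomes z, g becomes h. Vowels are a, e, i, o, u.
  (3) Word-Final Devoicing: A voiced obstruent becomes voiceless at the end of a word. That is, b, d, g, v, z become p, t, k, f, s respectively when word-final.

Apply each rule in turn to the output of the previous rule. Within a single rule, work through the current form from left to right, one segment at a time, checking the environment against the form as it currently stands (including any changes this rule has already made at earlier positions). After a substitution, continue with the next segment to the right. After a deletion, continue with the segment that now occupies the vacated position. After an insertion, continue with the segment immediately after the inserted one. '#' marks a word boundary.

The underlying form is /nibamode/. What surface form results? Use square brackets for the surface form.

(1) Final Vowel Deletion: [nibamode] → [nibamod]
(2) Stop Lenition: [nibamod] → [nivamod]
(3) Word-Final Devoicing: [nivamod] → [nivamot]

[nivamot]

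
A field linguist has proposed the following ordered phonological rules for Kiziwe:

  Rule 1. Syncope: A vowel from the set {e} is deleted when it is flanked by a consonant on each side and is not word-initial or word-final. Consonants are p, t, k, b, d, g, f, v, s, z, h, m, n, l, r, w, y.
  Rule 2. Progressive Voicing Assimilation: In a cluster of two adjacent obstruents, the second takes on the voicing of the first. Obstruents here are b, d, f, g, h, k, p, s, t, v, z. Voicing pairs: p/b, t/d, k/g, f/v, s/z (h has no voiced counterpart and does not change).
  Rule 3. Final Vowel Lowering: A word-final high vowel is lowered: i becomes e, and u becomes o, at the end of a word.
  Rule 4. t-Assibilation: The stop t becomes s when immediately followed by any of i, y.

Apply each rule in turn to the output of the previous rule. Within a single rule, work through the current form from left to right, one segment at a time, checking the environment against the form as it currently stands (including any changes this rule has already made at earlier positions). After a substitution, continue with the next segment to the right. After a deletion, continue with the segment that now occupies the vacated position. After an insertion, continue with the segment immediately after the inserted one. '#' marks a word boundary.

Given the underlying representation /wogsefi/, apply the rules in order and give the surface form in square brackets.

[wogzve]

Rule 1 Syncope: [wogsefi] → [wogsfi]
Rule 2 Progressive Voicing Assimilation: [wogsfi] → [wogzvi]
Rule 3 Final Vowel Lowering: [wogzvi] → [wogzve]
Rule 4 t-Assibilation: no change — [wogzve]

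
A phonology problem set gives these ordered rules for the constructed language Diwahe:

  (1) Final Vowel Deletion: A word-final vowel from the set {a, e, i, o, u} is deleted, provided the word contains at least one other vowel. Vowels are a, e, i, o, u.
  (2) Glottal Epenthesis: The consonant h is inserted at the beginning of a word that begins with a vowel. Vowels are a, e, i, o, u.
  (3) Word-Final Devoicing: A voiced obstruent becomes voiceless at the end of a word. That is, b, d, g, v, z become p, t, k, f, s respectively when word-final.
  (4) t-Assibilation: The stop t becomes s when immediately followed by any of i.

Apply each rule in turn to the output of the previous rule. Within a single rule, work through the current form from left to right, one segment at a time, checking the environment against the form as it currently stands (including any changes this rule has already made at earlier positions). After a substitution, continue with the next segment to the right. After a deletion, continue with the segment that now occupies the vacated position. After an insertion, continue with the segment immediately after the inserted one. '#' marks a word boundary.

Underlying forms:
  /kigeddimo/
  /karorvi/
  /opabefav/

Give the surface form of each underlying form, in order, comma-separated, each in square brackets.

[kigeddim], [karorf], [hopabefaf]

/kigeddimo/:
  (1) Final Vowel Deletion: [kigeddimo] → [kigeddim]
  (2) Glottal Epenthesis: no change — [kigeddim]
  (3) Word-Final Devoicing: no change — [kigeddim]
  (4) t-Assibilation: no change — [kigeddim]
/karorvi/:
  (1) Final Vowel Deletion: [karorvi] → [karorv]
  (2) Glottal Epenthesis: no change — [karorv]
  (3) Word-Final Devoicing: [karorv] → [karorf]
  (4) t-Assibilation: no change — [karorf]
/opabefav/:
  (1) Final Vowel Deletion: no change — [opabefav]
  (2) Glottal Epenthesis: [opabefav] → [hopabefav]
  (3) Word-Final Devoicing: [hopabefav] → [hopabefaf]
  (4) t-Assibilation: no change — [hopabefaf]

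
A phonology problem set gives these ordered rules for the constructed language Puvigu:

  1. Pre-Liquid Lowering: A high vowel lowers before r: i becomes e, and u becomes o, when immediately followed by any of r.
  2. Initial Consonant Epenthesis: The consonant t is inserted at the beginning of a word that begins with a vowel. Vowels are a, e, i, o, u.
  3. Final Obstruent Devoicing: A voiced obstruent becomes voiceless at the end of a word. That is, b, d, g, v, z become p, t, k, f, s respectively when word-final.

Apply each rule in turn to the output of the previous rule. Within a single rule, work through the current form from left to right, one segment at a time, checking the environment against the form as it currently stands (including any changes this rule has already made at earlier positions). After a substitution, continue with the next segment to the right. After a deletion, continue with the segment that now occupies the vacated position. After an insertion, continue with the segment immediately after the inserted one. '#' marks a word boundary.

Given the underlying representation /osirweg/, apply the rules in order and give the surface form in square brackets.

1 Pre-Liquid Lowering: [osirweg] → [oserweg]
2 Initial Consonant Epenthesis: [oserweg] → [toserweg]
3 Final Obstruent Devoicing: [toserweg] → [toserwek]

[toserwek]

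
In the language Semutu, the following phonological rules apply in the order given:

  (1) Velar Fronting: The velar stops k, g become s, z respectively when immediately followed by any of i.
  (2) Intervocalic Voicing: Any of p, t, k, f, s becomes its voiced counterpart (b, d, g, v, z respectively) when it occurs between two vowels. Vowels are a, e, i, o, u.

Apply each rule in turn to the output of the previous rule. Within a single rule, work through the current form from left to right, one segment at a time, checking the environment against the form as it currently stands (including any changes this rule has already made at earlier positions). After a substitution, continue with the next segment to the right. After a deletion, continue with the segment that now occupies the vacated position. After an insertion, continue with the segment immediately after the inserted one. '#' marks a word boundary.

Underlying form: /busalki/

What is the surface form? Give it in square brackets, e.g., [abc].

[buzalsi]

(1) Velar Fronting: [busalki] → [busalsi]
(2) Intervocalic Voicing: [busalsi] → [buzalsi]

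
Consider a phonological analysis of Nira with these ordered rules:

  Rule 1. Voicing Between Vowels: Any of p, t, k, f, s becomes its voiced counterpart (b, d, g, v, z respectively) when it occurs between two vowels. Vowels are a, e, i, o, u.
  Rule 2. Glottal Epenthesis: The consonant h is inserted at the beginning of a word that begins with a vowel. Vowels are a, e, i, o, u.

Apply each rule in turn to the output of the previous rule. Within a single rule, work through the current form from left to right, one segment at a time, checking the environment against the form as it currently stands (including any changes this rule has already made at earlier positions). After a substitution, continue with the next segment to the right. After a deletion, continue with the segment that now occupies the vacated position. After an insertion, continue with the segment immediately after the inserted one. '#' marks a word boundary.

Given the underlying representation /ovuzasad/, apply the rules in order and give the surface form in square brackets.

[hovuzazad]

Rule 1 Voicing Between Vowels: [ovuzasad] → [ovuzazad]
Rule 2 Glottal Epenthesis: [ovuzazad] → [hovuzazad]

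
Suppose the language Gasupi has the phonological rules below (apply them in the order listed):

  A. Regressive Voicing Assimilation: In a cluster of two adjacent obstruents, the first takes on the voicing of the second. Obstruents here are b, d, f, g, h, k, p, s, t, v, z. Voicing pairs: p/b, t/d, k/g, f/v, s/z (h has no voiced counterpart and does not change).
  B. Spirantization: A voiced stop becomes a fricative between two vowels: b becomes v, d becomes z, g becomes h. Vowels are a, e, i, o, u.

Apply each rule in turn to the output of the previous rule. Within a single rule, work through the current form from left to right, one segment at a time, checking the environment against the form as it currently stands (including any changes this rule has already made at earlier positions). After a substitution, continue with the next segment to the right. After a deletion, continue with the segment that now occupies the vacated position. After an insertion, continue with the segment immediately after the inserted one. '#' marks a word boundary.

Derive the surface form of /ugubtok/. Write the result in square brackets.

[uhuptok]

A Regressive Voicing Assimilation: [ugubtok] → [uguptok]
B Spirantization: [uguptok] → [uhuptok]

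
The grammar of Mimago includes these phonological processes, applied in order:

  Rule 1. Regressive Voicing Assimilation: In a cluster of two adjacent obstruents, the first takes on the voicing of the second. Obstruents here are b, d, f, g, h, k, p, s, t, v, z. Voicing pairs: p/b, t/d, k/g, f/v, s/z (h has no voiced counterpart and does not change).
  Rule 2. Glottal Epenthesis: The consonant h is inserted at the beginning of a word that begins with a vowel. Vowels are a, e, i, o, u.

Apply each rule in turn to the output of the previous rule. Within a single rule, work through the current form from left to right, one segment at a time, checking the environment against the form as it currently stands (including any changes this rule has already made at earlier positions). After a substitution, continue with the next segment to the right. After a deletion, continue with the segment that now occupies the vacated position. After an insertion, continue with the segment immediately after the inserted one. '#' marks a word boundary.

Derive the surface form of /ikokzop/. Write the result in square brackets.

Rule 1 Regressive Voicing Assimilation: [ikokzop] → [ikogzop]
Rule 2 Glottal Epenthesis: [ikogzop] → [hikogzop]

[hikogzop]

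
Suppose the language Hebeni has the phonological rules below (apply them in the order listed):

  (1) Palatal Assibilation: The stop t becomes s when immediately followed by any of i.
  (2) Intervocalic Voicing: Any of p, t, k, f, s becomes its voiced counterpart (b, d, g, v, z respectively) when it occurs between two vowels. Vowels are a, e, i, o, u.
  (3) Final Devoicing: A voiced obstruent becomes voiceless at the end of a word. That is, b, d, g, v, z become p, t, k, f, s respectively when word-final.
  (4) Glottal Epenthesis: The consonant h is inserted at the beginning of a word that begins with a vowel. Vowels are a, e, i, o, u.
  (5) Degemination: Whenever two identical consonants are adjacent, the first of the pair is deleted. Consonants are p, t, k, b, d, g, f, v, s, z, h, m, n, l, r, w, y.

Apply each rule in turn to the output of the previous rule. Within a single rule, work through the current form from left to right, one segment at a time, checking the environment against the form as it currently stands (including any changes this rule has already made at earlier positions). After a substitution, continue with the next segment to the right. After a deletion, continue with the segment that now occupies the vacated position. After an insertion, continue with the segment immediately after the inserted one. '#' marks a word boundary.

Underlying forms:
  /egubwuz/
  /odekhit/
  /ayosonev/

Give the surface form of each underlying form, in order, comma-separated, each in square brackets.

[hegubwus], [hodekhit], [hayozonef]

/egubwuz/:
  (1) Palatal Assibilation: no change — [egubwuz]
  (2) Intervocalic Voicing: no change — [egubwuz]
  (3) Final Devoicing: [egubwuz] → [egubwus]
  (4) Glottal Epenthesis: [egubwus] → [hegubwus]
  (5) Degemination: no change — [hegubwus]
/odekhit/:
  (1) Palatal Assibilation: no change — [odekhit]
  (2) Intervocalic Voicing: no change — [odekhit]
  (3) Final Devoicing: no change — [odekhit]
  (4) Glottal Epenthesis: [odekhit] → [hodekhit]
  (5) Degemination: no change — [hodekhit]
/ayosonev/:
  (1) Palatal Assibilation: no change — [ayosonev]
  (2) Intervocalic Voicing: [ayosonev] → [ayozonev]
  (3) Final Devoicing: [ayozonev] → [ayozonef]
  (4) Glottal Epenthesis: [ayozonef] → [hayozonef]
  (5) Degemination: no change — [hayozonef]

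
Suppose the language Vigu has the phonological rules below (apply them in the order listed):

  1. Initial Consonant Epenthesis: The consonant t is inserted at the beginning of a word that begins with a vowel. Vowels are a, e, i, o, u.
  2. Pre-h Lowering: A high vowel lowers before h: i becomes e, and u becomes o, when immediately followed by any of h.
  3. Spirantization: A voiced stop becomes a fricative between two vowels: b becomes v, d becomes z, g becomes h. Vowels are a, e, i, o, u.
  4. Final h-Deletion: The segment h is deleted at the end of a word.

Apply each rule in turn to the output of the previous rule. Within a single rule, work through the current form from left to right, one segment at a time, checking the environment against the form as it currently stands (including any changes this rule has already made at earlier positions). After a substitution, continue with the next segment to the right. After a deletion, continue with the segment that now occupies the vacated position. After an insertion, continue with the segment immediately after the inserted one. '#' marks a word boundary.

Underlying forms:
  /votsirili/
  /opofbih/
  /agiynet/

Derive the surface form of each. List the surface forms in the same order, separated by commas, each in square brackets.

/votsirili/:
  1 Initial Consonant Epenthesis: no change — [votsirili]
  2 Pre-h Lowering: no change — [votsirili]
  3 Spirantization: no change — [votsirili]
  4 Final h-Deletion: no change — [votsirili]
/opofbih/:
  1 Initial Consonant Epenthesis: [opofbih] → [topofbih]
  2 Pre-h Lowering: [topofbih] → [topofbeh]
  3 Spirantization: no change — [topofbeh]
  4 Final h-Deletion: [topofbeh] → [topofbe]
/agiynet/:
  1 Initial Consonant Epenthesis: [agiynet] → [tagiynet]
  2 Pre-h Lowering: no change — [tagiynet]
  3 Spirantization: [tagiynet] → [tahiynet]
  4 Final h-Deletion: no change — [tahiynet]

[votsirili], [topofbe], [tahiynet]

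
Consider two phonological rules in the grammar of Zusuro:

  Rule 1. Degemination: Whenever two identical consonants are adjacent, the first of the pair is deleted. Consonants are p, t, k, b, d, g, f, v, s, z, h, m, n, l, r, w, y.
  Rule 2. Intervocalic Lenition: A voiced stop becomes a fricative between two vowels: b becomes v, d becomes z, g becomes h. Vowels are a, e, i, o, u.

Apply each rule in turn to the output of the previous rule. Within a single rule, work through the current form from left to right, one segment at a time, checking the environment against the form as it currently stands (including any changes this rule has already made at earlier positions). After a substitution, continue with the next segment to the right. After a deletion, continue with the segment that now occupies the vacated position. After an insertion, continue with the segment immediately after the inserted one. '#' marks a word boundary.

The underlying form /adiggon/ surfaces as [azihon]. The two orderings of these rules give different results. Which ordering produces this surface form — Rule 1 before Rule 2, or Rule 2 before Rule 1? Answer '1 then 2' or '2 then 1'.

Order 1 then 2:
  1 Degemination: [adiggon] → [adigon]
  2 Intervocalic Lenition: [adigon] → [azihon]
  result: [azihon]
Order 2 then 1:
  2 Intervocalic Lenition: [adiggon] → [aziggon]
  1 Degemination: [aziggon] → [azigon]
  result: [azigon]

1 then 2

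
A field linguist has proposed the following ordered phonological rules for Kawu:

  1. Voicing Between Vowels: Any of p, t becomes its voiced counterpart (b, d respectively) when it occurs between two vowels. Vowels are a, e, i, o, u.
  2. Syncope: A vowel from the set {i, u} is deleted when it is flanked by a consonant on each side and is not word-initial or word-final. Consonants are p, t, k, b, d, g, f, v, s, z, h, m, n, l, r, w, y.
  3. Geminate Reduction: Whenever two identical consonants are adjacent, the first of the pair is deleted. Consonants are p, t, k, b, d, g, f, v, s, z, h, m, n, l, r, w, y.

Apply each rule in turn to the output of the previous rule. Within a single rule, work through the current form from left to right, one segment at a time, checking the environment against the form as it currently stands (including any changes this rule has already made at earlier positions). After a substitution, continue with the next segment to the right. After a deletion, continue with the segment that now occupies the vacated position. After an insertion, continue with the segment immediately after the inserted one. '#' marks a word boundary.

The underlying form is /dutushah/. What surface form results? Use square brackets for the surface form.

[dshah]

1 Voicing Between Vowels: [dutushah] → [dudushah]
2 Syncope: [dudushah] → [ddshah]
3 Geminate Reduction: [ddshah] → [dshah]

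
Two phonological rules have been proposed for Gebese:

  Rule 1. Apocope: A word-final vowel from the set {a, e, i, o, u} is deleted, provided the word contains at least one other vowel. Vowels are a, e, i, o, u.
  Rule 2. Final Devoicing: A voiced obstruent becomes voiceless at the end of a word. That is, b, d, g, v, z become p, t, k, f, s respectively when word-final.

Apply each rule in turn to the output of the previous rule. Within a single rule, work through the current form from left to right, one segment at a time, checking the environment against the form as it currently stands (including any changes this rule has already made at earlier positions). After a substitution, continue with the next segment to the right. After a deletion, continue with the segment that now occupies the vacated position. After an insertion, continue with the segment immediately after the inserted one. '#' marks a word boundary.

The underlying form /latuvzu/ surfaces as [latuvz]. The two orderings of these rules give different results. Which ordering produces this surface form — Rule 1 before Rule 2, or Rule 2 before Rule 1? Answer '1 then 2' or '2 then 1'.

Order 1 then 2:
  1 Apocope: [latuvzu] → [latuvz]
  2 Final Devoicing: [latuvz] → [latuvs]
  result: [latuvs]
Order 2 then 1:
  2 Final Devoicing: no change — [latuvzu]
  1 Apocope: [latuvzu] → [latuvz]
  result: [latuvz]

2 then 1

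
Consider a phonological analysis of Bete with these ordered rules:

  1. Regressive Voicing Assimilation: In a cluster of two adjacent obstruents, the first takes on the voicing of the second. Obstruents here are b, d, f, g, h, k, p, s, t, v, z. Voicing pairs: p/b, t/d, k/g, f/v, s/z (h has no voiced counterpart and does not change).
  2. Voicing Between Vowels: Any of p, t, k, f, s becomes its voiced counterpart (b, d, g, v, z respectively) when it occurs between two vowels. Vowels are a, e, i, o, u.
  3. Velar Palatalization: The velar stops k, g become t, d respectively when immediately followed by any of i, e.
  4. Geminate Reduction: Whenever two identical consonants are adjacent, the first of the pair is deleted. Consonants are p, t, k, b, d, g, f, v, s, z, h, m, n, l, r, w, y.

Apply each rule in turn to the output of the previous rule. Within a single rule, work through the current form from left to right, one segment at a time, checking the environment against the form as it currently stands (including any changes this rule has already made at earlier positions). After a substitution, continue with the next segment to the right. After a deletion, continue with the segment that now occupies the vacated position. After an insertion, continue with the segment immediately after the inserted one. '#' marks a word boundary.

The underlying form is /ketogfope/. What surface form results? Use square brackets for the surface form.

1 Regressive Voicing Assimilation: [ketogfope] → [ketokfope]
2 Voicing Between Vowels: [ketokfope] → [kedokfobe]
3 Velar Palatalization: [kedokfobe] → [tedokfobe]
4 Geminate Reduction: no change — [tedokfobe]

[tedokfobe]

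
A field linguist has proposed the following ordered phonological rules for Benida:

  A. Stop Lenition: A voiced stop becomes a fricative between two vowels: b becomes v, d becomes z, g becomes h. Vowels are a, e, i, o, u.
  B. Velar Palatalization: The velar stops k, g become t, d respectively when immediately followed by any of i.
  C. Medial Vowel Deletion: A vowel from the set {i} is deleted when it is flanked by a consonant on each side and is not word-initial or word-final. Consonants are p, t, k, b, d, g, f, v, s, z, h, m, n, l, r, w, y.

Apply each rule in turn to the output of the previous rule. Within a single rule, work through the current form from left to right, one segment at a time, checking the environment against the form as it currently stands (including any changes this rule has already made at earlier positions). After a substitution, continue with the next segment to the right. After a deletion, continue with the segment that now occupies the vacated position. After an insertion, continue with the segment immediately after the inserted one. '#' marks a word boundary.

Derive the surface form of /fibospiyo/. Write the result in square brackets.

A Stop Lenition: [fibospiyo] → [fivospiyo]
B Velar Palatalization: no change — [fivospiyo]
C Medial Vowel Deletion: [fivospiyo] → [fvospyo]

[fvospyo]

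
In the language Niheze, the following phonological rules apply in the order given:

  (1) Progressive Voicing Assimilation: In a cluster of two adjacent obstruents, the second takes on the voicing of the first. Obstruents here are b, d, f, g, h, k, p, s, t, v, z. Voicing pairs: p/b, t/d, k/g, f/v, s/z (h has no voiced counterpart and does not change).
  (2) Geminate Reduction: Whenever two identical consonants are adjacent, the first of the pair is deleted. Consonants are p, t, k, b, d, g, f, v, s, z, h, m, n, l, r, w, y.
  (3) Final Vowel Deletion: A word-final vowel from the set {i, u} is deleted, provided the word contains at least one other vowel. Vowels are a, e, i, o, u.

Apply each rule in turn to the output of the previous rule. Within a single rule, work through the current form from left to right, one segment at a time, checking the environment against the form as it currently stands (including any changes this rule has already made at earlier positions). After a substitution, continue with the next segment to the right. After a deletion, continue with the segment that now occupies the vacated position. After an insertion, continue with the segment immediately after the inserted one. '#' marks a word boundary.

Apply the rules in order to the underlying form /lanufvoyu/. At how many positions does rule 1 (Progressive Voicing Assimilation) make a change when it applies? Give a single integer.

1

(1) Progressive Voicing Assimilation: [lanufvoyu] → [lanuffoyu]
(2) Geminate Reduction: [lanuffoyu] → [lanufoyu]
(3) Final Vowel Deletion: [lanufoyu] → [lanufoy]
Rule 1 changed 1 position(s).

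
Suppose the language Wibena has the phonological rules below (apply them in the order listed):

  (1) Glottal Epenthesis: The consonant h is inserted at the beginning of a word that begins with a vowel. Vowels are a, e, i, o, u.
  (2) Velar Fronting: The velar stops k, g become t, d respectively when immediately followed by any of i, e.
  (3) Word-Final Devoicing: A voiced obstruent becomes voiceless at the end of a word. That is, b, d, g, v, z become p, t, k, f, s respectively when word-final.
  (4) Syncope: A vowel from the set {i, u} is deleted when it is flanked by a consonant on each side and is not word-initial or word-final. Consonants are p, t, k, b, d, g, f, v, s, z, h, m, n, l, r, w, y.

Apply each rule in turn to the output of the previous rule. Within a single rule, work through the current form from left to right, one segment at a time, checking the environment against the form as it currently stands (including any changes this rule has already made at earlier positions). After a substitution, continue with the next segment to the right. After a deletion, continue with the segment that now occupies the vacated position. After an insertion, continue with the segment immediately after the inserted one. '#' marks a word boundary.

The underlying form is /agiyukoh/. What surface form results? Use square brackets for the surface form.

[hadykoh]

(1) Glottal Epenthesis: [agiyukoh] → [hagiyukoh]
(2) Velar Fronting: [hagiyukoh] → [hadiyukoh]
(3) Word-Final Devoicing: no change — [hadiyukoh]
(4) Syncope: [hadiyukoh] → [hadykoh]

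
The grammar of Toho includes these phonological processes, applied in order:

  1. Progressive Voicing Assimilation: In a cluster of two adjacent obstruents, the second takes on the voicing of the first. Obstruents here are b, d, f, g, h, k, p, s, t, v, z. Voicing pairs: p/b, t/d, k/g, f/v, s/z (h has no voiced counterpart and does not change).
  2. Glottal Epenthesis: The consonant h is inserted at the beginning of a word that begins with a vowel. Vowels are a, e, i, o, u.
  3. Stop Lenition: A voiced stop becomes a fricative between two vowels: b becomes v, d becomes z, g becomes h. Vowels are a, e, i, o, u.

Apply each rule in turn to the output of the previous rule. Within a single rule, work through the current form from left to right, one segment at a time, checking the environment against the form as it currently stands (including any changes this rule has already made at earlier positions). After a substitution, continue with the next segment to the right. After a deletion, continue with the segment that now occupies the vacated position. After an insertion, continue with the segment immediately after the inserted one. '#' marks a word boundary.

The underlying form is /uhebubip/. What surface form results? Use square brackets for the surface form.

[huhevuvip]

1 Progressive Voicing Assimilation: no change — [uhebubip]
2 Glottal Epenthesis: [uhebubip] → [huhebubip]
3 Stop Lenition: [huhebubip] → [huhevuvip]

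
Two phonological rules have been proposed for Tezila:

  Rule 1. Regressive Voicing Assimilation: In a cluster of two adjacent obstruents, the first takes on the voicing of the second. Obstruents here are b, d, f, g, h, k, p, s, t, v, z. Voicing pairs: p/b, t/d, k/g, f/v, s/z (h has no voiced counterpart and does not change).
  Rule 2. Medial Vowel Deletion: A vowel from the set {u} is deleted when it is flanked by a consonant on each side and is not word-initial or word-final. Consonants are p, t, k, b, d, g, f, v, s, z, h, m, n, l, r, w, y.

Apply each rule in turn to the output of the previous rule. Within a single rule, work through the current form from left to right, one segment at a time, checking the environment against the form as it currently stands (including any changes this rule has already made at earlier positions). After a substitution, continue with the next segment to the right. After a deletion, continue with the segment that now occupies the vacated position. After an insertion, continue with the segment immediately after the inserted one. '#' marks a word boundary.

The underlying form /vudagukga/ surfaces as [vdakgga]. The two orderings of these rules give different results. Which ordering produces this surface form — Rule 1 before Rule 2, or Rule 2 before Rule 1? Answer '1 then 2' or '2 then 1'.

Order 1 then 2:
  1 Regressive Voicing Assimilation: [vudagukga] → [vudagugga]
  2 Medial Vowel Deletion: [vudagugga] → [vdaggga]
  result: [vdaggga]
Order 2 then 1:
  2 Medial Vowel Deletion: [vudagukga] → [vdagkga]
  1 Regressive Voicing Assimilation: [vdagkga] → [vdakgga]
  result: [vdakgga]

2 then 1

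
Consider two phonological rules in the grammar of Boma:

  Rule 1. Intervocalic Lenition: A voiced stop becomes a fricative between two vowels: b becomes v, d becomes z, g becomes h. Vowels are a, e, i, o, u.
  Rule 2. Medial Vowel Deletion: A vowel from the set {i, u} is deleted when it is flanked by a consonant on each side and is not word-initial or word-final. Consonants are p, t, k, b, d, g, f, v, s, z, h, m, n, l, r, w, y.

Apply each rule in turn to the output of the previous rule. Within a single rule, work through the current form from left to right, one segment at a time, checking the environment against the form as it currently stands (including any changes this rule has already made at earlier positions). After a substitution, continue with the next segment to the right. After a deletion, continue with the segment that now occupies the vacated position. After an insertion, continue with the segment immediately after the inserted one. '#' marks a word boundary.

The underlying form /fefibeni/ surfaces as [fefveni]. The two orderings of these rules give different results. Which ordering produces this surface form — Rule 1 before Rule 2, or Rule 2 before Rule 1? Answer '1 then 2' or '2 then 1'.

Order 1 then 2:
  1 Intervocalic Lenition: [fefibeni] → [fefiveni]
  2 Medial Vowel Deletion: [fefiveni] → [fefveni]
  result: [fefveni]
Order 2 then 1:
  2 Medial Vowel Deletion: [fefibeni] → [fefbeni]
  1 Intervocalic Lenition: no change — [fefbeni]
  result: [fefbeni]

1 then 2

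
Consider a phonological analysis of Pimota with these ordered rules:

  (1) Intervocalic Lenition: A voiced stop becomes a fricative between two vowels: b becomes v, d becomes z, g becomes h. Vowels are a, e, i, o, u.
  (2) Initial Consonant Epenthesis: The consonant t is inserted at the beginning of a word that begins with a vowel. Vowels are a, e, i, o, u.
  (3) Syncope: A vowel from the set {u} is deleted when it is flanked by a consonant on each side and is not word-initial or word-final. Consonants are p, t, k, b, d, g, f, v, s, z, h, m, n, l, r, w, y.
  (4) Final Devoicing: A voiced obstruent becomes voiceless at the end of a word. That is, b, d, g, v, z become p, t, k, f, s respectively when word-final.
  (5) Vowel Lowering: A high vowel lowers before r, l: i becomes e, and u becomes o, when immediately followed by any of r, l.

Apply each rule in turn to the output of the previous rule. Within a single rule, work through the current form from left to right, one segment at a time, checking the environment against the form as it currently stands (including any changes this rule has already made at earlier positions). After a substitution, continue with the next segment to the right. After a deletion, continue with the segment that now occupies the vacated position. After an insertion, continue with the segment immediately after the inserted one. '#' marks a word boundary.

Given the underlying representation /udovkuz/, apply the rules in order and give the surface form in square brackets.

[tzovks]

(1) Intervocalic Lenition: [udovkuz] → [uzovkuz]
(2) Initial Consonant Epenthesis: [uzovkuz] → [tuzovkuz]
(3) Syncope: [tuzovkuz] → [tzovkz]
(4) Final Devoicing: [tzovkz] → [tzovks]
(5) Vowel Lowering: no change — [tzovks]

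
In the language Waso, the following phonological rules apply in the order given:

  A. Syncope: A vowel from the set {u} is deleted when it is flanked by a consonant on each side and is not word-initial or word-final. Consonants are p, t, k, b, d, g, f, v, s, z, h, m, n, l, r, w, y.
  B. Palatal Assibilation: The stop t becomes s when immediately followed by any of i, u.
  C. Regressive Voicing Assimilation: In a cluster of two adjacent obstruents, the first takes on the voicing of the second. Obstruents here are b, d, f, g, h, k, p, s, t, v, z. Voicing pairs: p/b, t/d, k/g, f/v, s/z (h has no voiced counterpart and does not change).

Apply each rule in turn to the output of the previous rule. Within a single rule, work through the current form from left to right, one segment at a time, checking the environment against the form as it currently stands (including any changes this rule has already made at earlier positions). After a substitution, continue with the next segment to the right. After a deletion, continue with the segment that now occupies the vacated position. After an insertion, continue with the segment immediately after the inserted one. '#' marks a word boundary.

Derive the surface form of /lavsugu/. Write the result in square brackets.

A Syncope: [lavsugu] → [lavsgu]
B Palatal Assibilation: no change — [lavsgu]
C Regressive Voicing Assimilation: [lavsgu] → [lafzgu]

[lafzgu]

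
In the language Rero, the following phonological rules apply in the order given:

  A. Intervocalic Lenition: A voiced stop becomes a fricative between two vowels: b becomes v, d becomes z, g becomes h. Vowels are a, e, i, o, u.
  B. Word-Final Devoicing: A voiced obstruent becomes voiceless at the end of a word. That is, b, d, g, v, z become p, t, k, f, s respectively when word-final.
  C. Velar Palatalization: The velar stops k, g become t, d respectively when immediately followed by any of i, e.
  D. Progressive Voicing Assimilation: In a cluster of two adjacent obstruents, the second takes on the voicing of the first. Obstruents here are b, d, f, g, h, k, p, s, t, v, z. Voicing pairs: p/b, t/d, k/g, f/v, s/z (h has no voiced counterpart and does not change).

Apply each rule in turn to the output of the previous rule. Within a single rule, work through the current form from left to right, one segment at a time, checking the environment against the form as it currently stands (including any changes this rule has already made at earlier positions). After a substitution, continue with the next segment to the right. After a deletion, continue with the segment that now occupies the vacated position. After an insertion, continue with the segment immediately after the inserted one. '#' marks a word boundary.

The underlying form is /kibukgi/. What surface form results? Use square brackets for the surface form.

[tivukti]

A Intervocalic Lenition: [kibukgi] → [kivukgi]
B Word-Final Devoicing: no change — [kivukgi]
C Velar Palatalization: [kivukgi] → [tivukdi]
D Progressive Voicing Assimilation: [tivukdi] → [tivukti]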